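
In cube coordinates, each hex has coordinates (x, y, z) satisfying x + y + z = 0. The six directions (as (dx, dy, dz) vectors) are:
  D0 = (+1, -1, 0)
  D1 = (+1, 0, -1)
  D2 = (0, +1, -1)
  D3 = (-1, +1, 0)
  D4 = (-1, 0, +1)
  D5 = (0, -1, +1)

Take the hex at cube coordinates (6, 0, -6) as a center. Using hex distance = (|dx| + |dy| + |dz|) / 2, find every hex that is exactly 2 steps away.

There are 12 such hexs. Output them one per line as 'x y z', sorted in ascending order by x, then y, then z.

Walk ring at distance 2 from (6, 0, -6):
Start at center + D4*2 = (4, 0, -4)
  hex 0: (4, 0, -4)
  hex 1: (5, -1, -4)
  hex 2: (6, -2, -4)
  hex 3: (7, -2, -5)
  hex 4: (8, -2, -6)
  hex 5: (8, -1, -7)
  hex 6: (8, 0, -8)
  hex 7: (7, 1, -8)
  hex 8: (6, 2, -8)
  hex 9: (5, 2, -7)
  hex 10: (4, 2, -6)
  hex 11: (4, 1, -5)
Sorted: 12 hexes.

Answer: 4 0 -4
4 1 -5
4 2 -6
5 -1 -4
5 2 -7
6 -2 -4
6 2 -8
7 -2 -5
7 1 -8
8 -2 -6
8 -1 -7
8 0 -8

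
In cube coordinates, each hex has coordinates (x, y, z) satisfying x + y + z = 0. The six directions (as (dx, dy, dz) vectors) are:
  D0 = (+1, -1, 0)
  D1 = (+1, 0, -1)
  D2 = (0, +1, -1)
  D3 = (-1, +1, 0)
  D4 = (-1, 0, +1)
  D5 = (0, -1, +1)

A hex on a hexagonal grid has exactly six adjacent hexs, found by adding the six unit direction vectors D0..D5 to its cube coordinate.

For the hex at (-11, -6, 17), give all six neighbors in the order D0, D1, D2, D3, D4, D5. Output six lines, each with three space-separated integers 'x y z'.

Center: (-11, -6, 17). Add each direction:
  D0: (-11, -6, 17) + (1, -1, 0) = (-10, -7, 17)
  D1: (-11, -6, 17) + (1, 0, -1) = (-10, -6, 16)
  D2: (-11, -6, 17) + (0, 1, -1) = (-11, -5, 16)
  D3: (-11, -6, 17) + (-1, 1, 0) = (-12, -5, 17)
  D4: (-11, -6, 17) + (-1, 0, 1) = (-12, -6, 18)
  D5: (-11, -6, 17) + (0, -1, 1) = (-11, -7, 18)

Answer: -10 -7 17
-10 -6 16
-11 -5 16
-12 -5 17
-12 -6 18
-11 -7 18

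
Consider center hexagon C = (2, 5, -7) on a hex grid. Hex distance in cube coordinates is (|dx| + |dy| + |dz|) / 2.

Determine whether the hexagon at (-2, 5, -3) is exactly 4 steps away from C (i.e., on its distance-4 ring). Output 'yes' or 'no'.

|px - cx| = |-2 - 2| = 4
|py - cy| = |5 - 5| = 0
|pz - cz| = |-3 - (-7)| = 4
distance = (4+0+4)/2 = 8/2 = 4
radius = 4; distance == radius -> yes

Answer: yes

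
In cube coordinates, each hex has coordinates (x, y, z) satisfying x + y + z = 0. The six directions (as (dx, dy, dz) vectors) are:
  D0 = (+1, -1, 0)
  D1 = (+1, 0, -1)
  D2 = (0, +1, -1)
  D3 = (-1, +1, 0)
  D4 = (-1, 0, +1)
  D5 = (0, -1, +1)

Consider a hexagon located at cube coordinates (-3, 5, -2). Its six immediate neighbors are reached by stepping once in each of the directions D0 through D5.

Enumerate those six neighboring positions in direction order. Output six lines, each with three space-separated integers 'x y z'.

Answer: -2 4 -2
-2 5 -3
-3 6 -3
-4 6 -2
-4 5 -1
-3 4 -1

Derivation:
Center: (-3, 5, -2). Add each direction:
  D0: (-3, 5, -2) + (1, -1, 0) = (-2, 4, -2)
  D1: (-3, 5, -2) + (1, 0, -1) = (-2, 5, -3)
  D2: (-3, 5, -2) + (0, 1, -1) = (-3, 6, -3)
  D3: (-3, 5, -2) + (-1, 1, 0) = (-4, 6, -2)
  D4: (-3, 5, -2) + (-1, 0, 1) = (-4, 5, -1)
  D5: (-3, 5, -2) + (0, -1, 1) = (-3, 4, -1)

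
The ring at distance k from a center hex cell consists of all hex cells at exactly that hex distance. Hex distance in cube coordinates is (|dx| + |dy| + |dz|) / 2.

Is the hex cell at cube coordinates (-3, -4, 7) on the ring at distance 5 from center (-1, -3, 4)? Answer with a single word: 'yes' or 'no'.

|px - cx| = |-3 - (-1)| = 2
|py - cy| = |-4 - (-3)| = 1
|pz - cz| = |7 - 4| = 3
distance = (2+1+3)/2 = 6/2 = 3
radius = 5; distance != radius -> no

Answer: no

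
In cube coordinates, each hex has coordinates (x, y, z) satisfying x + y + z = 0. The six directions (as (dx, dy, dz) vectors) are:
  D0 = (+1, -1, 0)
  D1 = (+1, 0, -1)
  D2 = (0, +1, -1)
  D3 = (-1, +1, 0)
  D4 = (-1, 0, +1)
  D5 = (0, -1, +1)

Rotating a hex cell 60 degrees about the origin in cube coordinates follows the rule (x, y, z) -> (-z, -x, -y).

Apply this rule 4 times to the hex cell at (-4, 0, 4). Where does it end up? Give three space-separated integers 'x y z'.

Answer: 4 -4 0

Derivation:
Start: (-4, 0, 4)
Step 1: (-4, 0, 4) -> (-(4), -(-4), -(0)) = (-4, 4, 0)
Step 2: (-4, 4, 0) -> (-(0), -(-4), -(4)) = (0, 4, -4)
Step 3: (0, 4, -4) -> (-(-4), -(0), -(4)) = (4, 0, -4)
Step 4: (4, 0, -4) -> (-(-4), -(4), -(0)) = (4, -4, 0)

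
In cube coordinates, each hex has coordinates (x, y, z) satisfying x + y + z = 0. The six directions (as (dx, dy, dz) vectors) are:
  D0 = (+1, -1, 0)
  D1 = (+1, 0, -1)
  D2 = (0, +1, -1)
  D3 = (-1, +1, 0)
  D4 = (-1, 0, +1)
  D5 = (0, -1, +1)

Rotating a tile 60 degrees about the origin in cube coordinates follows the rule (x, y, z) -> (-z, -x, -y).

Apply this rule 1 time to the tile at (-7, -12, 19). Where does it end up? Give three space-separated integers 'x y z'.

Answer: -19 7 12

Derivation:
Start: (-7, -12, 19)
Step 1: (-7, -12, 19) -> (-(19), -(-7), -(-12)) = (-19, 7, 12)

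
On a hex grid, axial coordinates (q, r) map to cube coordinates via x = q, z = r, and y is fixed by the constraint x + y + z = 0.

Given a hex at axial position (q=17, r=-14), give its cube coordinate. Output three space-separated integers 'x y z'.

Answer: 17 -3 -14

Derivation:
x = q = 17
z = r = -14
y = -x - z = -(17) - (-14) = -3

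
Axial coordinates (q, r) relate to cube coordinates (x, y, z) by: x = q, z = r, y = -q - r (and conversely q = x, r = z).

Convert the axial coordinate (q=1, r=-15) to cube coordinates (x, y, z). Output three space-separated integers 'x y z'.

Answer: 1 14 -15

Derivation:
x = q = 1
z = r = -15
y = -x - z = -(1) - (-15) = 14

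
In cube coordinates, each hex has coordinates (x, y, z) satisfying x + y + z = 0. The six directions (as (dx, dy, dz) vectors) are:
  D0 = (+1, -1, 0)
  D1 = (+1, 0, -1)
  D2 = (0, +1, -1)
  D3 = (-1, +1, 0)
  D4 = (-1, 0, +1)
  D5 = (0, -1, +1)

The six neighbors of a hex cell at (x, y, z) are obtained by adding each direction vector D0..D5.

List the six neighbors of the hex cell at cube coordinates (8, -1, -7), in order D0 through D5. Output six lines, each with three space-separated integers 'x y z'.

Answer: 9 -2 -7
9 -1 -8
8 0 -8
7 0 -7
7 -1 -6
8 -2 -6

Derivation:
Center: (8, -1, -7). Add each direction:
  D0: (8, -1, -7) + (1, -1, 0) = (9, -2, -7)
  D1: (8, -1, -7) + (1, 0, -1) = (9, -1, -8)
  D2: (8, -1, -7) + (0, 1, -1) = (8, 0, -8)
  D3: (8, -1, -7) + (-1, 1, 0) = (7, 0, -7)
  D4: (8, -1, -7) + (-1, 0, 1) = (7, -1, -6)
  D5: (8, -1, -7) + (0, -1, 1) = (8, -2, -6)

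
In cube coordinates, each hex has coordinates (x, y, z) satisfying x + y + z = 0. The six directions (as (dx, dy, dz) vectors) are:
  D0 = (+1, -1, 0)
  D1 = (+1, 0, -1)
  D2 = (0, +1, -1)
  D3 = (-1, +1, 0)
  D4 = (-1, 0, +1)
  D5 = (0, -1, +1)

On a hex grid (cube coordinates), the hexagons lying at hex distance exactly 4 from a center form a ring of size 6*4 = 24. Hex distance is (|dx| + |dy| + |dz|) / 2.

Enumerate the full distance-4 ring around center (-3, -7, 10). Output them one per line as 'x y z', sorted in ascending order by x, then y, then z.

Walk ring at distance 4 from (-3, -7, 10):
Start at center + D4*4 = (-7, -7, 14)
  hex 0: (-7, -7, 14)
  hex 1: (-6, -8, 14)
  hex 2: (-5, -9, 14)
  hex 3: (-4, -10, 14)
  hex 4: (-3, -11, 14)
  hex 5: (-2, -11, 13)
  hex 6: (-1, -11, 12)
  hex 7: (0, -11, 11)
  hex 8: (1, -11, 10)
  hex 9: (1, -10, 9)
  hex 10: (1, -9, 8)
  hex 11: (1, -8, 7)
  hex 12: (1, -7, 6)
  hex 13: (0, -6, 6)
  hex 14: (-1, -5, 6)
  hex 15: (-2, -4, 6)
  hex 16: (-3, -3, 6)
  hex 17: (-4, -3, 7)
  hex 18: (-5, -3, 8)
  hex 19: (-6, -3, 9)
  hex 20: (-7, -3, 10)
  hex 21: (-7, -4, 11)
  hex 22: (-7, -5, 12)
  hex 23: (-7, -6, 13)
Sorted: 24 hexes.

Answer: -7 -7 14
-7 -6 13
-7 -5 12
-7 -4 11
-7 -3 10
-6 -8 14
-6 -3 9
-5 -9 14
-5 -3 8
-4 -10 14
-4 -3 7
-3 -11 14
-3 -3 6
-2 -11 13
-2 -4 6
-1 -11 12
-1 -5 6
0 -11 11
0 -6 6
1 -11 10
1 -10 9
1 -9 8
1 -8 7
1 -7 6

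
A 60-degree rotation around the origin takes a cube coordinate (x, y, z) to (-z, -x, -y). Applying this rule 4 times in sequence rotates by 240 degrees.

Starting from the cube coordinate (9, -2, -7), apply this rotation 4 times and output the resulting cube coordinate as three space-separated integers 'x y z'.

Start: (9, -2, -7)
Step 1: (9, -2, -7) -> (-(-7), -(9), -(-2)) = (7, -9, 2)
Step 2: (7, -9, 2) -> (-(2), -(7), -(-9)) = (-2, -7, 9)
Step 3: (-2, -7, 9) -> (-(9), -(-2), -(-7)) = (-9, 2, 7)
Step 4: (-9, 2, 7) -> (-(7), -(-9), -(2)) = (-7, 9, -2)

Answer: -7 9 -2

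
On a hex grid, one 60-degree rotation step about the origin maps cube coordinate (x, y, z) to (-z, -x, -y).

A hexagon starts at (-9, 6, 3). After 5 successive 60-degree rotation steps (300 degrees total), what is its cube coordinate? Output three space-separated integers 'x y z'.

Answer: -6 -3 9

Derivation:
Start: (-9, 6, 3)
Step 1: (-9, 6, 3) -> (-(3), -(-9), -(6)) = (-3, 9, -6)
Step 2: (-3, 9, -6) -> (-(-6), -(-3), -(9)) = (6, 3, -9)
Step 3: (6, 3, -9) -> (-(-9), -(6), -(3)) = (9, -6, -3)
Step 4: (9, -6, -3) -> (-(-3), -(9), -(-6)) = (3, -9, 6)
Step 5: (3, -9, 6) -> (-(6), -(3), -(-9)) = (-6, -3, 9)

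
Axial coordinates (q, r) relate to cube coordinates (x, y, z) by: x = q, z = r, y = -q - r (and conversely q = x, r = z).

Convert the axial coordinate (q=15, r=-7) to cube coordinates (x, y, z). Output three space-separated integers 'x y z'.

Answer: 15 -8 -7

Derivation:
x = q = 15
z = r = -7
y = -x - z = -(15) - (-7) = -8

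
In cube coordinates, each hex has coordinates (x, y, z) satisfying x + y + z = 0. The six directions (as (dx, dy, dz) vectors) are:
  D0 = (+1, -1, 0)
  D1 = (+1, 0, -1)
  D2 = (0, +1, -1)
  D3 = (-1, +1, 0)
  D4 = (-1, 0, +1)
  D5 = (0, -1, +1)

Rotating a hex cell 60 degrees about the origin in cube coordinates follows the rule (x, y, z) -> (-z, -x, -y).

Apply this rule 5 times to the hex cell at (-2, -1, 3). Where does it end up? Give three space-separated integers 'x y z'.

Answer: 1 -3 2

Derivation:
Start: (-2, -1, 3)
Step 1: (-2, -1, 3) -> (-(3), -(-2), -(-1)) = (-3, 2, 1)
Step 2: (-3, 2, 1) -> (-(1), -(-3), -(2)) = (-1, 3, -2)
Step 3: (-1, 3, -2) -> (-(-2), -(-1), -(3)) = (2, 1, -3)
Step 4: (2, 1, -3) -> (-(-3), -(2), -(1)) = (3, -2, -1)
Step 5: (3, -2, -1) -> (-(-1), -(3), -(-2)) = (1, -3, 2)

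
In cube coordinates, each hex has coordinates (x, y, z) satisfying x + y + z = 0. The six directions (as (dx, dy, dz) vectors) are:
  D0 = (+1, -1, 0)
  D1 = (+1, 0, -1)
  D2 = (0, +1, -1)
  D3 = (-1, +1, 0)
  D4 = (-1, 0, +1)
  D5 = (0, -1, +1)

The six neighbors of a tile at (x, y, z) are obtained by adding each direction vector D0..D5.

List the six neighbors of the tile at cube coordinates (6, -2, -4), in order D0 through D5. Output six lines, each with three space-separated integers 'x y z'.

Answer: 7 -3 -4
7 -2 -5
6 -1 -5
5 -1 -4
5 -2 -3
6 -3 -3

Derivation:
Center: (6, -2, -4). Add each direction:
  D0: (6, -2, -4) + (1, -1, 0) = (7, -3, -4)
  D1: (6, -2, -4) + (1, 0, -1) = (7, -2, -5)
  D2: (6, -2, -4) + (0, 1, -1) = (6, -1, -5)
  D3: (6, -2, -4) + (-1, 1, 0) = (5, -1, -4)
  D4: (6, -2, -4) + (-1, 0, 1) = (5, -2, -3)
  D5: (6, -2, -4) + (0, -1, 1) = (6, -3, -3)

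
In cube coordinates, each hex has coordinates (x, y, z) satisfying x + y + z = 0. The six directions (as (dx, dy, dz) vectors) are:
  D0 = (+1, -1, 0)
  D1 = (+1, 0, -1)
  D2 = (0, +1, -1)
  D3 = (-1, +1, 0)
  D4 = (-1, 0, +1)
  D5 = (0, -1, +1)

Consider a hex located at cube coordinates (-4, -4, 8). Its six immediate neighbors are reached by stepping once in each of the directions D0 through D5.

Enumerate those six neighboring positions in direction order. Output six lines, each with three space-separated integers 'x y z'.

Center: (-4, -4, 8). Add each direction:
  D0: (-4, -4, 8) + (1, -1, 0) = (-3, -5, 8)
  D1: (-4, -4, 8) + (1, 0, -1) = (-3, -4, 7)
  D2: (-4, -4, 8) + (0, 1, -1) = (-4, -3, 7)
  D3: (-4, -4, 8) + (-1, 1, 0) = (-5, -3, 8)
  D4: (-4, -4, 8) + (-1, 0, 1) = (-5, -4, 9)
  D5: (-4, -4, 8) + (0, -1, 1) = (-4, -5, 9)

Answer: -3 -5 8
-3 -4 7
-4 -3 7
-5 -3 8
-5 -4 9
-4 -5 9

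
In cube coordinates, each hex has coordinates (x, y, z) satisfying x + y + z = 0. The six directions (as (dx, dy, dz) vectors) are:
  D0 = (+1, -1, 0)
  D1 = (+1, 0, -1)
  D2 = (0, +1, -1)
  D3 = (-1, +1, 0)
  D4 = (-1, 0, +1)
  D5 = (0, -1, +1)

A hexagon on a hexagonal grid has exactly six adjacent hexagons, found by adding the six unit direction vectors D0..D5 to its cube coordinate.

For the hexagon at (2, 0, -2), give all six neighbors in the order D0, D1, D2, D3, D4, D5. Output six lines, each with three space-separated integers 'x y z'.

Answer: 3 -1 -2
3 0 -3
2 1 -3
1 1 -2
1 0 -1
2 -1 -1

Derivation:
Center: (2, 0, -2). Add each direction:
  D0: (2, 0, -2) + (1, -1, 0) = (3, -1, -2)
  D1: (2, 0, -2) + (1, 0, -1) = (3, 0, -3)
  D2: (2, 0, -2) + (0, 1, -1) = (2, 1, -3)
  D3: (2, 0, -2) + (-1, 1, 0) = (1, 1, -2)
  D4: (2, 0, -2) + (-1, 0, 1) = (1, 0, -1)
  D5: (2, 0, -2) + (0, -1, 1) = (2, -1, -1)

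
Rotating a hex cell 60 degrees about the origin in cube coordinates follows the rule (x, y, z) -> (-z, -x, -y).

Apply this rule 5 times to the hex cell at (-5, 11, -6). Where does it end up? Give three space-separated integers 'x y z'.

Start: (-5, 11, -6)
Step 1: (-5, 11, -6) -> (-(-6), -(-5), -(11)) = (6, 5, -11)
Step 2: (6, 5, -11) -> (-(-11), -(6), -(5)) = (11, -6, -5)
Step 3: (11, -6, -5) -> (-(-5), -(11), -(-6)) = (5, -11, 6)
Step 4: (5, -11, 6) -> (-(6), -(5), -(-11)) = (-6, -5, 11)
Step 5: (-6, -5, 11) -> (-(11), -(-6), -(-5)) = (-11, 6, 5)

Answer: -11 6 5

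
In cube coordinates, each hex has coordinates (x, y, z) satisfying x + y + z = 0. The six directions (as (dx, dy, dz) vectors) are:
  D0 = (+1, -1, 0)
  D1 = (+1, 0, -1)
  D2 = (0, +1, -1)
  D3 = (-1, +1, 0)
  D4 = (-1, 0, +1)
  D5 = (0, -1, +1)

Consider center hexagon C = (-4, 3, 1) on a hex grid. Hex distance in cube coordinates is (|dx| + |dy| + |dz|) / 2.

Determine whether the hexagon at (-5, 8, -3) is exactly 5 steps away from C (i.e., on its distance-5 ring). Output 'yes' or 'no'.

Answer: yes

Derivation:
|px - cx| = |-5 - (-4)| = 1
|py - cy| = |8 - 3| = 5
|pz - cz| = |-3 - 1| = 4
distance = (1+5+4)/2 = 10/2 = 5
radius = 5; distance == radius -> yes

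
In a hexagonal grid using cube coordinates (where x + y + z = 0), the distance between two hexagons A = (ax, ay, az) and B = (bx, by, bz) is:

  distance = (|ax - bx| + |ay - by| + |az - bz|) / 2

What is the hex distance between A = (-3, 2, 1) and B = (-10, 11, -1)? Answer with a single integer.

Answer: 9

Derivation:
|ax - bx| = |-3 - (-10)| = 7
|ay - by| = |2 - 11| = 9
|az - bz| = |1 - (-1)| = 2
distance = (7 + 9 + 2) / 2 = 18 / 2 = 9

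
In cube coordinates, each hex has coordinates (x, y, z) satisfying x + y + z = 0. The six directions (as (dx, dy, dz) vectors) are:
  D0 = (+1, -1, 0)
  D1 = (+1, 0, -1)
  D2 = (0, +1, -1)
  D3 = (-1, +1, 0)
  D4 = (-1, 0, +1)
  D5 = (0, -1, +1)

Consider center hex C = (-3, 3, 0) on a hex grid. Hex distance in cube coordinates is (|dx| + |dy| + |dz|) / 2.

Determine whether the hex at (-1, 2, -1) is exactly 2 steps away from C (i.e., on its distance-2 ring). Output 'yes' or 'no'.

|px - cx| = |-1 - (-3)| = 2
|py - cy| = |2 - 3| = 1
|pz - cz| = |-1 - 0| = 1
distance = (2+1+1)/2 = 4/2 = 2
radius = 2; distance == radius -> yes

Answer: yes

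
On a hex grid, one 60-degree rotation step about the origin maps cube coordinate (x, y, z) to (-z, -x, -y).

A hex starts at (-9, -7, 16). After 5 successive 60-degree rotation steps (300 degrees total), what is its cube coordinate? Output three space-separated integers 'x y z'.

Answer: 7 -16 9

Derivation:
Start: (-9, -7, 16)
Step 1: (-9, -7, 16) -> (-(16), -(-9), -(-7)) = (-16, 9, 7)
Step 2: (-16, 9, 7) -> (-(7), -(-16), -(9)) = (-7, 16, -9)
Step 3: (-7, 16, -9) -> (-(-9), -(-7), -(16)) = (9, 7, -16)
Step 4: (9, 7, -16) -> (-(-16), -(9), -(7)) = (16, -9, -7)
Step 5: (16, -9, -7) -> (-(-7), -(16), -(-9)) = (7, -16, 9)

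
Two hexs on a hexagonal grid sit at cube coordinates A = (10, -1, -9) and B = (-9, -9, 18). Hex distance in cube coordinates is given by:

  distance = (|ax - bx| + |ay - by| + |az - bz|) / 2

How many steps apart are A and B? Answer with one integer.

|ax - bx| = |10 - (-9)| = 19
|ay - by| = |-1 - (-9)| = 8
|az - bz| = |-9 - 18| = 27
distance = (19 + 8 + 27) / 2 = 54 / 2 = 27

Answer: 27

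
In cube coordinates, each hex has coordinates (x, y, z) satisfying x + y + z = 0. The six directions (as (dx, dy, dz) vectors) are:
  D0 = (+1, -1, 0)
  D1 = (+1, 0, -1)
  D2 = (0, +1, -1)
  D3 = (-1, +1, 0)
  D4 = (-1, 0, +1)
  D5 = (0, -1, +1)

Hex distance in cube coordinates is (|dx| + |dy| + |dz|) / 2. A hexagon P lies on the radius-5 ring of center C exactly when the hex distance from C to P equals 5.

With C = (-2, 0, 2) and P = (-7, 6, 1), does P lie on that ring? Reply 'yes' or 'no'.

Answer: no

Derivation:
|px - cx| = |-7 - (-2)| = 5
|py - cy| = |6 - 0| = 6
|pz - cz| = |1 - 2| = 1
distance = (5+6+1)/2 = 12/2 = 6
radius = 5; distance != radius -> no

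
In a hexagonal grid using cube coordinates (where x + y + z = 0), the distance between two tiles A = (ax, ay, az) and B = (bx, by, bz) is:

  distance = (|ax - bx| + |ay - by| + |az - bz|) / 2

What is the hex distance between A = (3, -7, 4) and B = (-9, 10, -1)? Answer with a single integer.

|ax - bx| = |3 - (-9)| = 12
|ay - by| = |-7 - 10| = 17
|az - bz| = |4 - (-1)| = 5
distance = (12 + 17 + 5) / 2 = 34 / 2 = 17

Answer: 17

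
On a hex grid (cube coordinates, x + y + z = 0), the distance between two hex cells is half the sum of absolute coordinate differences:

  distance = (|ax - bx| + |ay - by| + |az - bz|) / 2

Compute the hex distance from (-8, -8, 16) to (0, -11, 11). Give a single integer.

Answer: 8

Derivation:
|ax - bx| = |-8 - 0| = 8
|ay - by| = |-8 - (-11)| = 3
|az - bz| = |16 - 11| = 5
distance = (8 + 3 + 5) / 2 = 16 / 2 = 8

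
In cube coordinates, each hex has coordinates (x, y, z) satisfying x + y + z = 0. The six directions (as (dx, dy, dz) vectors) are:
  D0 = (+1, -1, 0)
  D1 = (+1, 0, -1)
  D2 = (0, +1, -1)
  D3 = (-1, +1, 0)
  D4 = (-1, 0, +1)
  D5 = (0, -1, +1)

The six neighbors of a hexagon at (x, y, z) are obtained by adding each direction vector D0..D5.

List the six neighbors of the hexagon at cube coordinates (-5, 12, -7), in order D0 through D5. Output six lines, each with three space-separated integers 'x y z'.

Center: (-5, 12, -7). Add each direction:
  D0: (-5, 12, -7) + (1, -1, 0) = (-4, 11, -7)
  D1: (-5, 12, -7) + (1, 0, -1) = (-4, 12, -8)
  D2: (-5, 12, -7) + (0, 1, -1) = (-5, 13, -8)
  D3: (-5, 12, -7) + (-1, 1, 0) = (-6, 13, -7)
  D4: (-5, 12, -7) + (-1, 0, 1) = (-6, 12, -6)
  D5: (-5, 12, -7) + (0, -1, 1) = (-5, 11, -6)

Answer: -4 11 -7
-4 12 -8
-5 13 -8
-6 13 -7
-6 12 -6
-5 11 -6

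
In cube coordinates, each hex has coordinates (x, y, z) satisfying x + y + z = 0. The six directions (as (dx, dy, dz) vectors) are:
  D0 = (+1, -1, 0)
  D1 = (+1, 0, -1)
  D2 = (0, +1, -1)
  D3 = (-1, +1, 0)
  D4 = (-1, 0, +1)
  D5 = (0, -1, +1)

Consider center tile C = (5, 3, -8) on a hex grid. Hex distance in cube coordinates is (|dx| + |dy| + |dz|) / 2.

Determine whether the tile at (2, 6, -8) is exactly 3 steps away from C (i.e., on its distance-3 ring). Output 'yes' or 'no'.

|px - cx| = |2 - 5| = 3
|py - cy| = |6 - 3| = 3
|pz - cz| = |-8 - (-8)| = 0
distance = (3+3+0)/2 = 6/2 = 3
radius = 3; distance == radius -> yes

Answer: yes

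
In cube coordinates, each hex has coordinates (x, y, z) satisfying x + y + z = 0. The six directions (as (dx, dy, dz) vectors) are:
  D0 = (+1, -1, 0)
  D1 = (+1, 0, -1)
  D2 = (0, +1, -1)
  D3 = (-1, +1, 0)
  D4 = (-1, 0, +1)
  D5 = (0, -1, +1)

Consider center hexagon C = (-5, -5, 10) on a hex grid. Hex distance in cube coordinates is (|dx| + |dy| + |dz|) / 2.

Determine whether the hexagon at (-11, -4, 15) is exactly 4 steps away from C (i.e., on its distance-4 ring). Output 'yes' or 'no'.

|px - cx| = |-11 - (-5)| = 6
|py - cy| = |-4 - (-5)| = 1
|pz - cz| = |15 - 10| = 5
distance = (6+1+5)/2 = 12/2 = 6
radius = 4; distance != radius -> no

Answer: no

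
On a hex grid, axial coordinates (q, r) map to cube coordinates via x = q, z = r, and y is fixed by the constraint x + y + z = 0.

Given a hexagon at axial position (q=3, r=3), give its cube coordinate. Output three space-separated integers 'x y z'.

Answer: 3 -6 3

Derivation:
x = q = 3
z = r = 3
y = -x - z = -(3) - (3) = -6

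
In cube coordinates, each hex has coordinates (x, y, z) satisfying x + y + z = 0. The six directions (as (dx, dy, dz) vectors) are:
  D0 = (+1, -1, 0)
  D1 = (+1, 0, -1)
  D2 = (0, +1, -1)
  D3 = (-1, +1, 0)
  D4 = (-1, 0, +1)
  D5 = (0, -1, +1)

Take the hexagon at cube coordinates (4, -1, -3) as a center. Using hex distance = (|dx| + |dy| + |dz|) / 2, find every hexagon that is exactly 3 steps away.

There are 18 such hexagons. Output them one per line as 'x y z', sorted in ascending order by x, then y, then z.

Answer: 1 -1 0
1 0 -1
1 1 -2
1 2 -3
2 -2 0
2 2 -4
3 -3 0
3 2 -5
4 -4 0
4 2 -6
5 -4 -1
5 1 -6
6 -4 -2
6 0 -6
7 -4 -3
7 -3 -4
7 -2 -5
7 -1 -6

Derivation:
Walk ring at distance 3 from (4, -1, -3):
Start at center + D4*3 = (1, -1, 0)
  hex 0: (1, -1, 0)
  hex 1: (2, -2, 0)
  hex 2: (3, -3, 0)
  hex 3: (4, -4, 0)
  hex 4: (5, -4, -1)
  hex 5: (6, -4, -2)
  hex 6: (7, -4, -3)
  hex 7: (7, -3, -4)
  hex 8: (7, -2, -5)
  hex 9: (7, -1, -6)
  hex 10: (6, 0, -6)
  hex 11: (5, 1, -6)
  hex 12: (4, 2, -6)
  hex 13: (3, 2, -5)
  hex 14: (2, 2, -4)
  hex 15: (1, 2, -3)
  hex 16: (1, 1, -2)
  hex 17: (1, 0, -1)
Sorted: 18 hexes.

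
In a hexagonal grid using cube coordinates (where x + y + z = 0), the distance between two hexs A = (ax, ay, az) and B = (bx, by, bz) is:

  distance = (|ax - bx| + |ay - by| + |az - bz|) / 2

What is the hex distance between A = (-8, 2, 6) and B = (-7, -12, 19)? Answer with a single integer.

|ax - bx| = |-8 - (-7)| = 1
|ay - by| = |2 - (-12)| = 14
|az - bz| = |6 - 19| = 13
distance = (1 + 14 + 13) / 2 = 28 / 2 = 14

Answer: 14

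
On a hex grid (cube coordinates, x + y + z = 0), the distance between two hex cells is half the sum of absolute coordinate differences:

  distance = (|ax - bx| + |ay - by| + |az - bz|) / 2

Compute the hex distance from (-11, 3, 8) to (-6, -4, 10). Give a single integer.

Answer: 7

Derivation:
|ax - bx| = |-11 - (-6)| = 5
|ay - by| = |3 - (-4)| = 7
|az - bz| = |8 - 10| = 2
distance = (5 + 7 + 2) / 2 = 14 / 2 = 7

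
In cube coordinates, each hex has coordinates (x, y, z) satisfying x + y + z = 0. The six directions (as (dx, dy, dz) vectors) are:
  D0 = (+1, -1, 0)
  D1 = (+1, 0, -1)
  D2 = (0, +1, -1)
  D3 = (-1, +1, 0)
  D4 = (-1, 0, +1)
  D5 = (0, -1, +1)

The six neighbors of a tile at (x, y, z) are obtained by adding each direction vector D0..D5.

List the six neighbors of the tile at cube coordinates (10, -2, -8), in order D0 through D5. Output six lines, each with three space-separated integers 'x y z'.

Center: (10, -2, -8). Add each direction:
  D0: (10, -2, -8) + (1, -1, 0) = (11, -3, -8)
  D1: (10, -2, -8) + (1, 0, -1) = (11, -2, -9)
  D2: (10, -2, -8) + (0, 1, -1) = (10, -1, -9)
  D3: (10, -2, -8) + (-1, 1, 0) = (9, -1, -8)
  D4: (10, -2, -8) + (-1, 0, 1) = (9, -2, -7)
  D5: (10, -2, -8) + (0, -1, 1) = (10, -3, -7)

Answer: 11 -3 -8
11 -2 -9
10 -1 -9
9 -1 -8
9 -2 -7
10 -3 -7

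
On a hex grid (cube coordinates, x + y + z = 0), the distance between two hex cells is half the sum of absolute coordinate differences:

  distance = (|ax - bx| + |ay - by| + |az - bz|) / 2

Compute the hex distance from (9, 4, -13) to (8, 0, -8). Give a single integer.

|ax - bx| = |9 - 8| = 1
|ay - by| = |4 - 0| = 4
|az - bz| = |-13 - (-8)| = 5
distance = (1 + 4 + 5) / 2 = 10 / 2 = 5

Answer: 5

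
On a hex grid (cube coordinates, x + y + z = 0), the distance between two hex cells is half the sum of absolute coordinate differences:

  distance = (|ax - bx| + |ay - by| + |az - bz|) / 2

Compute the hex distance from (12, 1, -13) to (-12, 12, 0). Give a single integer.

Answer: 24

Derivation:
|ax - bx| = |12 - (-12)| = 24
|ay - by| = |1 - 12| = 11
|az - bz| = |-13 - 0| = 13
distance = (24 + 11 + 13) / 2 = 48 / 2 = 24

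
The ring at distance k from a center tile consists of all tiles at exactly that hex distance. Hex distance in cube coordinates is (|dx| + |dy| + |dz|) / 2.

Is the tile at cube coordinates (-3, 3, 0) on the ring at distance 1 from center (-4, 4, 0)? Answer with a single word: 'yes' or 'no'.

|px - cx| = |-3 - (-4)| = 1
|py - cy| = |3 - 4| = 1
|pz - cz| = |0 - 0| = 0
distance = (1+1+0)/2 = 2/2 = 1
radius = 1; distance == radius -> yes

Answer: yes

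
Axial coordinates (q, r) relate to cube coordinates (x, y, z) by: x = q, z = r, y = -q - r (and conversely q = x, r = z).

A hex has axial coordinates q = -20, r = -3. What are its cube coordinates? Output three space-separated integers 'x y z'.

x = q = -20
z = r = -3
y = -x - z = -(-20) - (-3) = 23

Answer: -20 23 -3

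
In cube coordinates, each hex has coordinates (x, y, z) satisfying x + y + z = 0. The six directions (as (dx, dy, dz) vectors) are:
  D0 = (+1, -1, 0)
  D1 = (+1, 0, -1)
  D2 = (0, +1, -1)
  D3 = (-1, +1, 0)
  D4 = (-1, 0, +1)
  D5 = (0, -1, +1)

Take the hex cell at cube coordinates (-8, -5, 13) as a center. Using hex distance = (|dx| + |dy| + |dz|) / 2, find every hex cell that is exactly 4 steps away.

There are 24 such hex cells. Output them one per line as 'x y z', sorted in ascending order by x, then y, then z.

Walk ring at distance 4 from (-8, -5, 13):
Start at center + D4*4 = (-12, -5, 17)
  hex 0: (-12, -5, 17)
  hex 1: (-11, -6, 17)
  hex 2: (-10, -7, 17)
  hex 3: (-9, -8, 17)
  hex 4: (-8, -9, 17)
  hex 5: (-7, -9, 16)
  hex 6: (-6, -9, 15)
  hex 7: (-5, -9, 14)
  hex 8: (-4, -9, 13)
  hex 9: (-4, -8, 12)
  hex 10: (-4, -7, 11)
  hex 11: (-4, -6, 10)
  hex 12: (-4, -5, 9)
  hex 13: (-5, -4, 9)
  hex 14: (-6, -3, 9)
  hex 15: (-7, -2, 9)
  hex 16: (-8, -1, 9)
  hex 17: (-9, -1, 10)
  hex 18: (-10, -1, 11)
  hex 19: (-11, -1, 12)
  hex 20: (-12, -1, 13)
  hex 21: (-12, -2, 14)
  hex 22: (-12, -3, 15)
  hex 23: (-12, -4, 16)
Sorted: 24 hexes.

Answer: -12 -5 17
-12 -4 16
-12 -3 15
-12 -2 14
-12 -1 13
-11 -6 17
-11 -1 12
-10 -7 17
-10 -1 11
-9 -8 17
-9 -1 10
-8 -9 17
-8 -1 9
-7 -9 16
-7 -2 9
-6 -9 15
-6 -3 9
-5 -9 14
-5 -4 9
-4 -9 13
-4 -8 12
-4 -7 11
-4 -6 10
-4 -5 9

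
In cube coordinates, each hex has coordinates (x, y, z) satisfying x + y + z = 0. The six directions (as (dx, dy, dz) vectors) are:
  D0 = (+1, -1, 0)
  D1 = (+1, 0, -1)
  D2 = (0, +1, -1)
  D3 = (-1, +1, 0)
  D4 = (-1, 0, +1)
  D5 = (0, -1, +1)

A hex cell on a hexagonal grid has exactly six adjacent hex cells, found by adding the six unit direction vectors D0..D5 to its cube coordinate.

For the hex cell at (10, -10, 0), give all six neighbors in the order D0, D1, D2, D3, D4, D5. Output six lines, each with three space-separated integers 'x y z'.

Center: (10, -10, 0). Add each direction:
  D0: (10, -10, 0) + (1, -1, 0) = (11, -11, 0)
  D1: (10, -10, 0) + (1, 0, -1) = (11, -10, -1)
  D2: (10, -10, 0) + (0, 1, -1) = (10, -9, -1)
  D3: (10, -10, 0) + (-1, 1, 0) = (9, -9, 0)
  D4: (10, -10, 0) + (-1, 0, 1) = (9, -10, 1)
  D5: (10, -10, 0) + (0, -1, 1) = (10, -11, 1)

Answer: 11 -11 0
11 -10 -1
10 -9 -1
9 -9 0
9 -10 1
10 -11 1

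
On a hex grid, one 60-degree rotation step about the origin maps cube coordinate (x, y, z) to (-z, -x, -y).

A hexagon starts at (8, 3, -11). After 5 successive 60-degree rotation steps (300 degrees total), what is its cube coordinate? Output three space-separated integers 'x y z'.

Start: (8, 3, -11)
Step 1: (8, 3, -11) -> (-(-11), -(8), -(3)) = (11, -8, -3)
Step 2: (11, -8, -3) -> (-(-3), -(11), -(-8)) = (3, -11, 8)
Step 3: (3, -11, 8) -> (-(8), -(3), -(-11)) = (-8, -3, 11)
Step 4: (-8, -3, 11) -> (-(11), -(-8), -(-3)) = (-11, 8, 3)
Step 5: (-11, 8, 3) -> (-(3), -(-11), -(8)) = (-3, 11, -8)

Answer: -3 11 -8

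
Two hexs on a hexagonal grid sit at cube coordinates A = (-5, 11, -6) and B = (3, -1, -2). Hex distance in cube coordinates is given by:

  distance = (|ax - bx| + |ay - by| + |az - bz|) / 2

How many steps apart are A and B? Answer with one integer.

|ax - bx| = |-5 - 3| = 8
|ay - by| = |11 - (-1)| = 12
|az - bz| = |-6 - (-2)| = 4
distance = (8 + 12 + 4) / 2 = 24 / 2 = 12

Answer: 12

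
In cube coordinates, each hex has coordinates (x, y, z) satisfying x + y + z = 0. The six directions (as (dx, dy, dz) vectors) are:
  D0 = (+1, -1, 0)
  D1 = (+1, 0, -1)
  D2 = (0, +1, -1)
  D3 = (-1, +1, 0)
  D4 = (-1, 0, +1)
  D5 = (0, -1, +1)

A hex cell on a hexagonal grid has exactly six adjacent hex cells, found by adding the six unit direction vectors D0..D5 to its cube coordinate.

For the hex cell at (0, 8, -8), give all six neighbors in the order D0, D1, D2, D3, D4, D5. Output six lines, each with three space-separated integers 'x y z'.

Center: (0, 8, -8). Add each direction:
  D0: (0, 8, -8) + (1, -1, 0) = (1, 7, -8)
  D1: (0, 8, -8) + (1, 0, -1) = (1, 8, -9)
  D2: (0, 8, -8) + (0, 1, -1) = (0, 9, -9)
  D3: (0, 8, -8) + (-1, 1, 0) = (-1, 9, -8)
  D4: (0, 8, -8) + (-1, 0, 1) = (-1, 8, -7)
  D5: (0, 8, -8) + (0, -1, 1) = (0, 7, -7)

Answer: 1 7 -8
1 8 -9
0 9 -9
-1 9 -8
-1 8 -7
0 7 -7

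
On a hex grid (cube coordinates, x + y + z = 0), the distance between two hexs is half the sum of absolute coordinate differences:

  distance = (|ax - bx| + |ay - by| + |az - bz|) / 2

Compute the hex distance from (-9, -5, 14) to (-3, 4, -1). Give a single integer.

Answer: 15

Derivation:
|ax - bx| = |-9 - (-3)| = 6
|ay - by| = |-5 - 4| = 9
|az - bz| = |14 - (-1)| = 15
distance = (6 + 9 + 15) / 2 = 30 / 2 = 15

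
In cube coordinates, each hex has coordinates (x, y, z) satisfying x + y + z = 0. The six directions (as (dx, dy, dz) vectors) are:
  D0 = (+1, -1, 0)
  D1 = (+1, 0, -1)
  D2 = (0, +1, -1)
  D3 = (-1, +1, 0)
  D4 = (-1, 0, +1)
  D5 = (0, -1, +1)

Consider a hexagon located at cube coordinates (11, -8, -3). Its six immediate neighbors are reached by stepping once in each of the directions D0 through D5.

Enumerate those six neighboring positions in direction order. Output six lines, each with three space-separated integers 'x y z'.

Center: (11, -8, -3). Add each direction:
  D0: (11, -8, -3) + (1, -1, 0) = (12, -9, -3)
  D1: (11, -8, -3) + (1, 0, -1) = (12, -8, -4)
  D2: (11, -8, -3) + (0, 1, -1) = (11, -7, -4)
  D3: (11, -8, -3) + (-1, 1, 0) = (10, -7, -3)
  D4: (11, -8, -3) + (-1, 0, 1) = (10, -8, -2)
  D5: (11, -8, -3) + (0, -1, 1) = (11, -9, -2)

Answer: 12 -9 -3
12 -8 -4
11 -7 -4
10 -7 -3
10 -8 -2
11 -9 -2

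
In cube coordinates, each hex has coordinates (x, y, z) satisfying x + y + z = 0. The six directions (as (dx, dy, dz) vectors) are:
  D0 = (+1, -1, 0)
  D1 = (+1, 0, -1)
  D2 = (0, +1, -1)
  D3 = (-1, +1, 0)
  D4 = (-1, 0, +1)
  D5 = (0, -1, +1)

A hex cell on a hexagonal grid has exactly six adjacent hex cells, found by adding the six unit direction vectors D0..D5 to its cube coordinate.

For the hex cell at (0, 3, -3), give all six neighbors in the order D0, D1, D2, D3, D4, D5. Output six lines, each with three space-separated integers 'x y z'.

Center: (0, 3, -3). Add each direction:
  D0: (0, 3, -3) + (1, -1, 0) = (1, 2, -3)
  D1: (0, 3, -3) + (1, 0, -1) = (1, 3, -4)
  D2: (0, 3, -3) + (0, 1, -1) = (0, 4, -4)
  D3: (0, 3, -3) + (-1, 1, 0) = (-1, 4, -3)
  D4: (0, 3, -3) + (-1, 0, 1) = (-1, 3, -2)
  D5: (0, 3, -3) + (0, -1, 1) = (0, 2, -2)

Answer: 1 2 -3
1 3 -4
0 4 -4
-1 4 -3
-1 3 -2
0 2 -2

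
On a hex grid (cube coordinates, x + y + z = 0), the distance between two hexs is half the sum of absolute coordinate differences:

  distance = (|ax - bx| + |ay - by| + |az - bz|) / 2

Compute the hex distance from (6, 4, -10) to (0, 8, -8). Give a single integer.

Answer: 6

Derivation:
|ax - bx| = |6 - 0| = 6
|ay - by| = |4 - 8| = 4
|az - bz| = |-10 - (-8)| = 2
distance = (6 + 4 + 2) / 2 = 12 / 2 = 6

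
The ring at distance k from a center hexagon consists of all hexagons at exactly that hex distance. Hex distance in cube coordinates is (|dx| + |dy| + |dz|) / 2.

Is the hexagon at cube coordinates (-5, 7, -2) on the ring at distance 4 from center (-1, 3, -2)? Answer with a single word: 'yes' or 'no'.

Answer: yes

Derivation:
|px - cx| = |-5 - (-1)| = 4
|py - cy| = |7 - 3| = 4
|pz - cz| = |-2 - (-2)| = 0
distance = (4+4+0)/2 = 8/2 = 4
radius = 4; distance == radius -> yes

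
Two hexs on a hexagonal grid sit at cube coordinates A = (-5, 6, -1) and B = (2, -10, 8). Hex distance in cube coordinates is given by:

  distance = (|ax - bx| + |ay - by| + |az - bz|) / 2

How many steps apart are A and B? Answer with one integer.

|ax - bx| = |-5 - 2| = 7
|ay - by| = |6 - (-10)| = 16
|az - bz| = |-1 - 8| = 9
distance = (7 + 16 + 9) / 2 = 32 / 2 = 16

Answer: 16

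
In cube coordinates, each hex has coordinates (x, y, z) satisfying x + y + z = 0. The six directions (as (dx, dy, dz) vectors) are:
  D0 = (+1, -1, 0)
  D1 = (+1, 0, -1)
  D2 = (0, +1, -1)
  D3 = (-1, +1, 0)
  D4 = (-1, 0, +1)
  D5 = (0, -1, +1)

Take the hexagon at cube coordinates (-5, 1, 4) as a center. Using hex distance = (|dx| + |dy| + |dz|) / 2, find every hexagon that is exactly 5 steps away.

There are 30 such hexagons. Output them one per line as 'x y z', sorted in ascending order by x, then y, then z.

Answer: -10 1 9
-10 2 8
-10 3 7
-10 4 6
-10 5 5
-10 6 4
-9 0 9
-9 6 3
-8 -1 9
-8 6 2
-7 -2 9
-7 6 1
-6 -3 9
-6 6 0
-5 -4 9
-5 6 -1
-4 -4 8
-4 5 -1
-3 -4 7
-3 4 -1
-2 -4 6
-2 3 -1
-1 -4 5
-1 2 -1
0 -4 4
0 -3 3
0 -2 2
0 -1 1
0 0 0
0 1 -1

Derivation:
Walk ring at distance 5 from (-5, 1, 4):
Start at center + D4*5 = (-10, 1, 9)
  hex 0: (-10, 1, 9)
  hex 1: (-9, 0, 9)
  hex 2: (-8, -1, 9)
  hex 3: (-7, -2, 9)
  hex 4: (-6, -3, 9)
  hex 5: (-5, -4, 9)
  hex 6: (-4, -4, 8)
  hex 7: (-3, -4, 7)
  hex 8: (-2, -4, 6)
  hex 9: (-1, -4, 5)
  hex 10: (0, -4, 4)
  hex 11: (0, -3, 3)
  hex 12: (0, -2, 2)
  hex 13: (0, -1, 1)
  hex 14: (0, 0, 0)
  hex 15: (0, 1, -1)
  hex 16: (-1, 2, -1)
  hex 17: (-2, 3, -1)
  hex 18: (-3, 4, -1)
  hex 19: (-4, 5, -1)
  hex 20: (-5, 6, -1)
  hex 21: (-6, 6, 0)
  hex 22: (-7, 6, 1)
  hex 23: (-8, 6, 2)
  hex 24: (-9, 6, 3)
  hex 25: (-10, 6, 4)
  hex 26: (-10, 5, 5)
  hex 27: (-10, 4, 6)
  hex 28: (-10, 3, 7)
  hex 29: (-10, 2, 8)
Sorted: 30 hexes.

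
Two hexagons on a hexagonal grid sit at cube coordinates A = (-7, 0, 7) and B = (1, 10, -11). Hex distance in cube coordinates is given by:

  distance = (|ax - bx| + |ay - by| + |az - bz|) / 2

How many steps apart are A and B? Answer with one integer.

|ax - bx| = |-7 - 1| = 8
|ay - by| = |0 - 10| = 10
|az - bz| = |7 - (-11)| = 18
distance = (8 + 10 + 18) / 2 = 36 / 2 = 18

Answer: 18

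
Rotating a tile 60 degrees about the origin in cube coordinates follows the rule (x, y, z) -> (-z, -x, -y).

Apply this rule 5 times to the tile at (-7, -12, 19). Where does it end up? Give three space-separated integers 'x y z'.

Answer: 12 -19 7

Derivation:
Start: (-7, -12, 19)
Step 1: (-7, -12, 19) -> (-(19), -(-7), -(-12)) = (-19, 7, 12)
Step 2: (-19, 7, 12) -> (-(12), -(-19), -(7)) = (-12, 19, -7)
Step 3: (-12, 19, -7) -> (-(-7), -(-12), -(19)) = (7, 12, -19)
Step 4: (7, 12, -19) -> (-(-19), -(7), -(12)) = (19, -7, -12)
Step 5: (19, -7, -12) -> (-(-12), -(19), -(-7)) = (12, -19, 7)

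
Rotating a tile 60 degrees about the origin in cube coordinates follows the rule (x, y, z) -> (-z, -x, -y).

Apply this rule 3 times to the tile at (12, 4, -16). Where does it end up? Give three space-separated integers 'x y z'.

Start: (12, 4, -16)
Step 1: (12, 4, -16) -> (-(-16), -(12), -(4)) = (16, -12, -4)
Step 2: (16, -12, -4) -> (-(-4), -(16), -(-12)) = (4, -16, 12)
Step 3: (4, -16, 12) -> (-(12), -(4), -(-16)) = (-12, -4, 16)

Answer: -12 -4 16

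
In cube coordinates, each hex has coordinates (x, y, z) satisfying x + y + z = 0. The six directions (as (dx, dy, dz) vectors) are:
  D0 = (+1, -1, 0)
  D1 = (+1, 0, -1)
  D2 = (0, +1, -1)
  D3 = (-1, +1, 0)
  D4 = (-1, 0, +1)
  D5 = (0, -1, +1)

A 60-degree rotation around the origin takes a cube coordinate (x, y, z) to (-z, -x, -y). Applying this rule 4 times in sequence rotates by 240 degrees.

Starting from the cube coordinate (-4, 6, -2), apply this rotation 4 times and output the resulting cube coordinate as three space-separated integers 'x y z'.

Answer: -2 -4 6

Derivation:
Start: (-4, 6, -2)
Step 1: (-4, 6, -2) -> (-(-2), -(-4), -(6)) = (2, 4, -6)
Step 2: (2, 4, -6) -> (-(-6), -(2), -(4)) = (6, -2, -4)
Step 3: (6, -2, -4) -> (-(-4), -(6), -(-2)) = (4, -6, 2)
Step 4: (4, -6, 2) -> (-(2), -(4), -(-6)) = (-2, -4, 6)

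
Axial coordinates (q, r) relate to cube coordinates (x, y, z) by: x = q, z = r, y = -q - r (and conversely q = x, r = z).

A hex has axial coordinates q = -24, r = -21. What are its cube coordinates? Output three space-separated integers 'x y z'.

Answer: -24 45 -21

Derivation:
x = q = -24
z = r = -21
y = -x - z = -(-24) - (-21) = 45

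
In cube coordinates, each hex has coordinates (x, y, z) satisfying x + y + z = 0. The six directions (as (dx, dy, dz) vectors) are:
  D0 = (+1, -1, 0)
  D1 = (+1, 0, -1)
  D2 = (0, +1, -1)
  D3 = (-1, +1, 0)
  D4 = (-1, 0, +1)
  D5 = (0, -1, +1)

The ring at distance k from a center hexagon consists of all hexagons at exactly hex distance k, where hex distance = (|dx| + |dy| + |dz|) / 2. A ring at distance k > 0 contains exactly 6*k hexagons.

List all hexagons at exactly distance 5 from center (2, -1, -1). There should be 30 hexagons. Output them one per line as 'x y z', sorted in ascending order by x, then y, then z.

Walk ring at distance 5 from (2, -1, -1):
Start at center + D4*5 = (-3, -1, 4)
  hex 0: (-3, -1, 4)
  hex 1: (-2, -2, 4)
  hex 2: (-1, -3, 4)
  hex 3: (0, -4, 4)
  hex 4: (1, -5, 4)
  hex 5: (2, -6, 4)
  hex 6: (3, -6, 3)
  hex 7: (4, -6, 2)
  hex 8: (5, -6, 1)
  hex 9: (6, -6, 0)
  hex 10: (7, -6, -1)
  hex 11: (7, -5, -2)
  hex 12: (7, -4, -3)
  hex 13: (7, -3, -4)
  hex 14: (7, -2, -5)
  hex 15: (7, -1, -6)
  hex 16: (6, 0, -6)
  hex 17: (5, 1, -6)
  hex 18: (4, 2, -6)
  hex 19: (3, 3, -6)
  hex 20: (2, 4, -6)
  hex 21: (1, 4, -5)
  hex 22: (0, 4, -4)
  hex 23: (-1, 4, -3)
  hex 24: (-2, 4, -2)
  hex 25: (-3, 4, -1)
  hex 26: (-3, 3, 0)
  hex 27: (-3, 2, 1)
  hex 28: (-3, 1, 2)
  hex 29: (-3, 0, 3)
Sorted: 30 hexes.

Answer: -3 -1 4
-3 0 3
-3 1 2
-3 2 1
-3 3 0
-3 4 -1
-2 -2 4
-2 4 -2
-1 -3 4
-1 4 -3
0 -4 4
0 4 -4
1 -5 4
1 4 -5
2 -6 4
2 4 -6
3 -6 3
3 3 -6
4 -6 2
4 2 -6
5 -6 1
5 1 -6
6 -6 0
6 0 -6
7 -6 -1
7 -5 -2
7 -4 -3
7 -3 -4
7 -2 -5
7 -1 -6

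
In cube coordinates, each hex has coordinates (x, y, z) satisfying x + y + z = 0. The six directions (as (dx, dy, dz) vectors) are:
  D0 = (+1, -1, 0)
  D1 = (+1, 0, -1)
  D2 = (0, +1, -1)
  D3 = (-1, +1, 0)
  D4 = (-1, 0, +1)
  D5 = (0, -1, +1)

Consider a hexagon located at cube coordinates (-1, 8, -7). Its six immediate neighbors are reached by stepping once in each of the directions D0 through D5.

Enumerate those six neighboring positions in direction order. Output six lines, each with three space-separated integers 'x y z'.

Answer: 0 7 -7
0 8 -8
-1 9 -8
-2 9 -7
-2 8 -6
-1 7 -6

Derivation:
Center: (-1, 8, -7). Add each direction:
  D0: (-1, 8, -7) + (1, -1, 0) = (0, 7, -7)
  D1: (-1, 8, -7) + (1, 0, -1) = (0, 8, -8)
  D2: (-1, 8, -7) + (0, 1, -1) = (-1, 9, -8)
  D3: (-1, 8, -7) + (-1, 1, 0) = (-2, 9, -7)
  D4: (-1, 8, -7) + (-1, 0, 1) = (-2, 8, -6)
  D5: (-1, 8, -7) + (0, -1, 1) = (-1, 7, -6)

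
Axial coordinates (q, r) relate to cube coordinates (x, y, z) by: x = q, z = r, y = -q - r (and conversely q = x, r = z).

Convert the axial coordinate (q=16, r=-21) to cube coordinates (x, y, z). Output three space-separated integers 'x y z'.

Answer: 16 5 -21

Derivation:
x = q = 16
z = r = -21
y = -x - z = -(16) - (-21) = 5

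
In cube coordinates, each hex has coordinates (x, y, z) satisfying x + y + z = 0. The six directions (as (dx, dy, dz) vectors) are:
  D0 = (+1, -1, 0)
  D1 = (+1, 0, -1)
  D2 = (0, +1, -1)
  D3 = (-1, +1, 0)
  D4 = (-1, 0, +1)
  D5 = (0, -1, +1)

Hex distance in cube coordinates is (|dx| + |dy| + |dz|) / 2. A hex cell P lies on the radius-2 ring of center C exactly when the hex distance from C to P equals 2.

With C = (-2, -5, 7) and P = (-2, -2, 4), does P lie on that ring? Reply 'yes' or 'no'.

Answer: no

Derivation:
|px - cx| = |-2 - (-2)| = 0
|py - cy| = |-2 - (-5)| = 3
|pz - cz| = |4 - 7| = 3
distance = (0+3+3)/2 = 6/2 = 3
radius = 2; distance != radius -> no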